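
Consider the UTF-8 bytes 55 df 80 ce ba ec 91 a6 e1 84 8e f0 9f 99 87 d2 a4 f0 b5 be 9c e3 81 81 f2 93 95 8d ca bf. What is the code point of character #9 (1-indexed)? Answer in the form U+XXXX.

Offset 0: leading byte 0x55 = 01010101 → 1-byte char #1 = 55.
Offset 1: leading byte 0xDF = 11011111 → 2-byte char #2 = DF 80.
Offset 3: leading byte 0xCE = 11001110 → 2-byte char #3 = CE BA.
Offset 5: leading byte 0xEC = 11101100 → 3-byte char #4 = EC 91 A6.
Offset 8: leading byte 0xE1 = 11100001 → 3-byte char #5 = E1 84 8E.
Offset 11: leading byte 0xF0 = 11110000 → 4-byte char #6 = F0 9F 99 87.
Offset 15: leading byte 0xD2 = 11010010 → 2-byte char #7 = D2 A4.
Offset 17: leading byte 0xF0 = 11110000 → 4-byte char #8 = F0 B5 BE 9C.
Offset 21: leading byte 0xE3 = 11100011 → 3-byte char #9 = E3 81 81.
Leading byte 0xE3 = 11100011 matches 1110xxxx → 3-byte sequence.
Byte 1: 0xE3 = 11100011, payload 0011 (4 bits).
Byte 2: 0x81 = 10000001 (10xxxxxx ✓), payload 000001.
Byte 3: 0x81 = 10000001 (10xxxxxx ✓), payload 000001.
Concatenate: 0011000001000001 = 0x3041 (16 bits → U+3041).

U+3041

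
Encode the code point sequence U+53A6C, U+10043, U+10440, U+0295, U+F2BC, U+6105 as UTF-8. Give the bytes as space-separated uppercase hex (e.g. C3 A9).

F1 93 A9 AC F0 90 81 83 F0 90 91 80 CA 95 EF 8A BC E6 84 85

U+53A6C: 4-byte form → F1 93 A9 AC.
U+10043: 4-byte form → F0 90 81 83.
U+10440: 4-byte form → F0 90 91 80.
U+0295: 2-byte form → CA 95.
U+F2BC: 3-byte form → EF 8A BC.
U+6105: 3-byte form → E6 84 85.
Concatenated (20 bytes): F1 93 A9 AC F0 90 81 83 F0 90 91 80 CA 95 EF 8A BC E6 84 85.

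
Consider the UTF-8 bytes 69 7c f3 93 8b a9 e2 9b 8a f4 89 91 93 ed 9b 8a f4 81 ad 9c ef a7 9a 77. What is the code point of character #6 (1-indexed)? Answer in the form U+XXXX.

U+D6CA

Offset 0: leading byte 0x69 = 01101001 → 1-byte char #1 = 69.
Offset 1: leading byte 0x7C = 01111100 → 1-byte char #2 = 7C.
Offset 2: leading byte 0xF3 = 11110011 → 4-byte char #3 = F3 93 8B A9.
Offset 6: leading byte 0xE2 = 11100010 → 3-byte char #4 = E2 9B 8A.
Offset 9: leading byte 0xF4 = 11110100 → 4-byte char #5 = F4 89 91 93.
Offset 13: leading byte 0xED = 11101101 → 3-byte char #6 = ED 9B 8A.
Leading byte 0xED = 11101101 matches 1110xxxx → 3-byte sequence.
Byte 1: 0xED = 11101101, payload 1101 (4 bits).
Byte 2: 0x9B = 10011011 (10xxxxxx ✓), payload 011011.
Byte 3: 0x8A = 10001010 (10xxxxxx ✓), payload 001010.
Concatenate: 1101011011001010 = 0xD6CA (16 bits → U+D6CA).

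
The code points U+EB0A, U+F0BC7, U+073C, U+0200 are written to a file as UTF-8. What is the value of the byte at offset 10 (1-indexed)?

0xC8

1-indexed offset 10 is 0-indexed offset 9.
U+EB0A → 3-byte form EE AC 8A at offsets 0–2.
U+F0BC7 → 4-byte form F3 B0 AF 87 at offsets 3–6.
U+073C → 2-byte form DC BC at offsets 7–8.
U+0200 → 2-byte form C8 80 at offsets 9–10.
Offset 9 falls in char 4's range; it's byte 1 of C8 80 = 0xC8.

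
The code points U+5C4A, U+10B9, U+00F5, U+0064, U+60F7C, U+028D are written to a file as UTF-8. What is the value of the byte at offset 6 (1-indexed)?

1-indexed offset 6 is 0-indexed offset 5.
U+5C4A → 3-byte form E5 B1 8A at offsets 0–2.
U+10B9 → 3-byte form E1 82 B9 at offsets 3–5.
Offset 5 falls in char 2's range; it's byte 3 of E1 82 B9 = 0xB9.

0xB9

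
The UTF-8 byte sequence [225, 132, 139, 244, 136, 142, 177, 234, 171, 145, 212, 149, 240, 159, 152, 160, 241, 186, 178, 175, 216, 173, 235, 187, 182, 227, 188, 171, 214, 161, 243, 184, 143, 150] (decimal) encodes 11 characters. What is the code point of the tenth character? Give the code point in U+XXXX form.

Offset 0: leading byte 0xE1 = 11100001 → 3-byte char #1 = E1 84 8B.
Offset 3: leading byte 0xF4 = 11110100 → 4-byte char #2 = F4 88 8E B1.
Offset 7: leading byte 0xEA = 11101010 → 3-byte char #3 = EA AB 91.
Offset 10: leading byte 0xD4 = 11010100 → 2-byte char #4 = D4 95.
Offset 12: leading byte 0xF0 = 11110000 → 4-byte char #5 = F0 9F 98 A0.
Offset 16: leading byte 0xF1 = 11110001 → 4-byte char #6 = F1 BA B2 AF.
Offset 20: leading byte 0xD8 = 11011000 → 2-byte char #7 = D8 AD.
Offset 22: leading byte 0xEB = 11101011 → 3-byte char #8 = EB BB B6.
Offset 25: leading byte 0xE3 = 11100011 → 3-byte char #9 = E3 BC AB.
Offset 28: leading byte 0xD6 = 11010110 → 2-byte char #10 = D6 A1.
Leading byte 0xD6 = 11010110 matches 110xxxxx → 2-byte sequence.
Byte 1: 0xD6 = 11010110, payload 10110 (5 bits).
Byte 2: 0xA1 = 10100001 (10xxxxxx ✓), payload 100001.
Concatenate: 10110100001 = 0x5A1 (11 bits → U+05A1).

U+05A1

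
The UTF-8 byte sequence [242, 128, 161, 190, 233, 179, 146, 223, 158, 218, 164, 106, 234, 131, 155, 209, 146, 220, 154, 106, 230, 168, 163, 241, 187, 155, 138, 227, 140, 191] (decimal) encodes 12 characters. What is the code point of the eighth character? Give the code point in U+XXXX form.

U+071A

Offset 0: leading byte 0xF2 = 11110010 → 4-byte char #1 = F2 80 A1 BE.
Offset 4: leading byte 0xE9 = 11101001 → 3-byte char #2 = E9 B3 92.
Offset 7: leading byte 0xDF = 11011111 → 2-byte char #3 = DF 9E.
Offset 9: leading byte 0xDA = 11011010 → 2-byte char #4 = DA A4.
Offset 11: leading byte 0x6A = 01101010 → 1-byte char #5 = 6A.
Offset 12: leading byte 0xEA = 11101010 → 3-byte char #6 = EA 83 9B.
Offset 15: leading byte 0xD1 = 11010001 → 2-byte char #7 = D1 92.
Offset 17: leading byte 0xDC = 11011100 → 2-byte char #8 = DC 9A.
Leading byte 0xDC = 11011100 matches 110xxxxx → 2-byte sequence.
Byte 1: 0xDC = 11011100, payload 11100 (5 bits).
Byte 2: 0x9A = 10011010 (10xxxxxx ✓), payload 011010.
Concatenate: 11100011010 = 0x71A (11 bits → U+071A).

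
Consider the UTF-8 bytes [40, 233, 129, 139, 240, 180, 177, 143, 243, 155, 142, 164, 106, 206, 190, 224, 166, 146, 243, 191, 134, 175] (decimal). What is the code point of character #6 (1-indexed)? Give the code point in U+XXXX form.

U+03BE

Offset 0: leading byte 0x28 = 00101000 → 1-byte char #1 = 28.
Offset 1: leading byte 0xE9 = 11101001 → 3-byte char #2 = E9 81 8B.
Offset 4: leading byte 0xF0 = 11110000 → 4-byte char #3 = F0 B4 B1 8F.
Offset 8: leading byte 0xF3 = 11110011 → 4-byte char #4 = F3 9B 8E A4.
Offset 12: leading byte 0x6A = 01101010 → 1-byte char #5 = 6A.
Offset 13: leading byte 0xCE = 11001110 → 2-byte char #6 = CE BE.
Leading byte 0xCE = 11001110 matches 110xxxxx → 2-byte sequence.
Byte 1: 0xCE = 11001110, payload 01110 (5 bits).
Byte 2: 0xBE = 10111110 (10xxxxxx ✓), payload 111110.
Concatenate: 01110111110 = 0x3BE (11 bits → U+03BE).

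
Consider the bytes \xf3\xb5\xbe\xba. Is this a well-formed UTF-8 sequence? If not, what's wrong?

valid

Leading byte 0xF3 = 11110011 → 4-byte form.
Continuation bytes 0xB5=10110101, 0xBE=10111110, 0xBA=10111010 all match 10xxxxxx.
Decoded value 0xF5FBA is ≥ 0x10000 (shortest form) and not a surrogate.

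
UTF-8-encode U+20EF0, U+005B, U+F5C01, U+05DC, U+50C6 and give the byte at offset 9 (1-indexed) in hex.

0x81

1-indexed offset 9 is 0-indexed offset 8.
U+20EF0 → 4-byte form F0 A0 BB B0 at offsets 0–3.
U+005B → 1-byte form 5B at offsets 4–4.
U+F5C01 → 4-byte form F3 B5 B0 81 at offsets 5–8.
Offset 8 falls in char 3's range; it's byte 4 of F3 B5 B0 81 = 0x81.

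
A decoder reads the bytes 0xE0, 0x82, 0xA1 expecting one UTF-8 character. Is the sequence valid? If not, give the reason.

invalid (overlong encoding)

Leading byte 0xE0 = 11100000 → 3-byte form.
Continuation bytes all match 10xxxxxx. Payload decodes to 0xA1.
But 0xA1 < 0x800, the minimum for a 3-byte sequence — this is an overlong encoding.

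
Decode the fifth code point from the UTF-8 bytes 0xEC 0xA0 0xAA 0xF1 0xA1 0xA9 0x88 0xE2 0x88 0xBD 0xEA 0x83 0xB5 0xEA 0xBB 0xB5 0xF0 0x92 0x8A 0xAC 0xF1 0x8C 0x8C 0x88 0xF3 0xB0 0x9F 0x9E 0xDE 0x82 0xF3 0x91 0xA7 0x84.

U+AEF5

Offset 0: leading byte 0xEC = 11101100 → 3-byte char #1 = EC A0 AA.
Offset 3: leading byte 0xF1 = 11110001 → 4-byte char #2 = F1 A1 A9 88.
Offset 7: leading byte 0xE2 = 11100010 → 3-byte char #3 = E2 88 BD.
Offset 10: leading byte 0xEA = 11101010 → 3-byte char #4 = EA 83 B5.
Offset 13: leading byte 0xEA = 11101010 → 3-byte char #5 = EA BB B5.
Leading byte 0xEA = 11101010 matches 1110xxxx → 3-byte sequence.
Byte 1: 0xEA = 11101010, payload 1010 (4 bits).
Byte 2: 0xBB = 10111011 (10xxxxxx ✓), payload 111011.
Byte 3: 0xB5 = 10110101 (10xxxxxx ✓), payload 110101.
Concatenate: 1010111011110101 = 0xAEF5 (16 bits → U+AEF5).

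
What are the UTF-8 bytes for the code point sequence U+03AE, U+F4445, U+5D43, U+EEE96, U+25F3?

U+03AE: 2-byte form → CE AE.
U+F4445: 4-byte form → F3 B4 91 85.
U+5D43: 3-byte form → E5 B5 83.
U+EEE96: 4-byte form → F3 AE BA 96.
U+25F3: 3-byte form → E2 97 B3.
Concatenated (16 bytes): CE AE F3 B4 91 85 E5 B5 83 F3 AE BA 96 E2 97 B3.

CE AE F3 B4 91 85 E5 B5 83 F3 AE BA 96 E2 97 B3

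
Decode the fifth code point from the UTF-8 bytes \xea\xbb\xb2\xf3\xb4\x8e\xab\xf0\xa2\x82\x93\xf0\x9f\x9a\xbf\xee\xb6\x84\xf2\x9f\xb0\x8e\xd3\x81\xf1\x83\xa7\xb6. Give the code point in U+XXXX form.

U+ED84

Offset 0: leading byte 0xEA = 11101010 → 3-byte char #1 = EA BB B2.
Offset 3: leading byte 0xF3 = 11110011 → 4-byte char #2 = F3 B4 8E AB.
Offset 7: leading byte 0xF0 = 11110000 → 4-byte char #3 = F0 A2 82 93.
Offset 11: leading byte 0xF0 = 11110000 → 4-byte char #4 = F0 9F 9A BF.
Offset 15: leading byte 0xEE = 11101110 → 3-byte char #5 = EE B6 84.
Leading byte 0xEE = 11101110 matches 1110xxxx → 3-byte sequence.
Byte 1: 0xEE = 11101110, payload 1110 (4 bits).
Byte 2: 0xB6 = 10110110 (10xxxxxx ✓), payload 110110.
Byte 3: 0x84 = 10000100 (10xxxxxx ✓), payload 000100.
Concatenate: 1110110110000100 = 0xED84 (16 bits → U+ED84).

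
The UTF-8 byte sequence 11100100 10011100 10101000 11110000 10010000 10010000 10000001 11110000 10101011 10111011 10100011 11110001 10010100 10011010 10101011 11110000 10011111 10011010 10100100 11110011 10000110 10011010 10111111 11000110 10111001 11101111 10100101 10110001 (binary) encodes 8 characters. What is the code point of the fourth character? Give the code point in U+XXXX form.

U+546AB

Offset 0: leading byte 0xE4 = 11100100 → 3-byte char #1 = E4 9C A8.
Offset 3: leading byte 0xF0 = 11110000 → 4-byte char #2 = F0 90 90 81.
Offset 7: leading byte 0xF0 = 11110000 → 4-byte char #3 = F0 AB BB A3.
Offset 11: leading byte 0xF1 = 11110001 → 4-byte char #4 = F1 94 9A AB.
Leading byte 0xF1 = 11110001 matches 11110xxx → 4-byte sequence.
Byte 1: 0xF1 = 11110001, payload 001 (3 bits).
Byte 2: 0x94 = 10010100 (10xxxxxx ✓), payload 010100.
Byte 3: 0x9A = 10011010 (10xxxxxx ✓), payload 011010.
Byte 4: 0xAB = 10101011 (10xxxxxx ✓), payload 101011.
Concatenate: 001010100011010101011 = 0x546AB (21 bits → U+546AB).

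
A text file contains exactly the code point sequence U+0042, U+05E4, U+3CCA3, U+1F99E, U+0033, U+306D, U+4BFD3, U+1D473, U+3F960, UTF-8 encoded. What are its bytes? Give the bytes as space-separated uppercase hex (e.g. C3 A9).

42 D7 A4 F0 BC B2 A3 F0 9F A6 9E 33 E3 81 AD F1 8B BF 93 F0 9D 91 B3 F0 BF A5 A0

U+0042: 1-byte form → 42.
U+05E4: 2-byte form → D7 A4.
U+3CCA3: 4-byte form → F0 BC B2 A3.
U+1F99E: 4-byte form → F0 9F A6 9E.
U+0033: 1-byte form → 33.
U+306D: 3-byte form → E3 81 AD.
U+4BFD3: 4-byte form → F1 8B BF 93.
U+1D473: 4-byte form → F0 9D 91 B3.
U+3F960: 4-byte form → F0 BF A5 A0.
Concatenated (27 bytes): 42 D7 A4 F0 BC B2 A3 F0 9F A6 9E 33 E3 81 AD F1 8B BF 93 F0 9D 91 B3 F0 BF A5 A0.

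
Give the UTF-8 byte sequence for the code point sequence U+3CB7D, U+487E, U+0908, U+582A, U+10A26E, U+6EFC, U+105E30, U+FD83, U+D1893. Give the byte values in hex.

U+3CB7D: 4-byte form → F0 BC AD BD.
U+487E: 3-byte form → E4 A1 BE.
U+0908: 3-byte form → E0 A4 88.
U+582A: 3-byte form → E5 A0 AA.
U+10A26E: 4-byte form → F4 8A 89 AE.
U+6EFC: 3-byte form → E6 BB BC.
U+105E30: 4-byte form → F4 85 B8 B0.
U+FD83: 3-byte form → EF B6 83.
U+D1893: 4-byte form → F3 91 A2 93.
Concatenated (31 bytes): F0 BC AD BD E4 A1 BE E0 A4 88 E5 A0 AA F4 8A 89 AE E6 BB BC F4 85 B8 B0 EF B6 83 F3 91 A2 93.

F0 BC AD BD E4 A1 BE E0 A4 88 E5 A0 AA F4 8A 89 AE E6 BB BC F4 85 B8 B0 EF B6 83 F3 91 A2 93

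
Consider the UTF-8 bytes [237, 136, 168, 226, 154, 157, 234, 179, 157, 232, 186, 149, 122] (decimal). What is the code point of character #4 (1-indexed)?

Offset 0: leading byte 0xED = 11101101 → 3-byte char #1 = ED 88 A8.
Offset 3: leading byte 0xE2 = 11100010 → 3-byte char #2 = E2 9A 9D.
Offset 6: leading byte 0xEA = 11101010 → 3-byte char #3 = EA B3 9D.
Offset 9: leading byte 0xE8 = 11101000 → 3-byte char #4 = E8 BA 95.
Leading byte 0xE8 = 11101000 matches 1110xxxx → 3-byte sequence.
Byte 1: 0xE8 = 11101000, payload 1000 (4 bits).
Byte 2: 0xBA = 10111010 (10xxxxxx ✓), payload 111010.
Byte 3: 0x95 = 10010101 (10xxxxxx ✓), payload 010101.
Concatenate: 1000111010010101 = 0x8E95 (16 bits → U+8E95).

U+8E95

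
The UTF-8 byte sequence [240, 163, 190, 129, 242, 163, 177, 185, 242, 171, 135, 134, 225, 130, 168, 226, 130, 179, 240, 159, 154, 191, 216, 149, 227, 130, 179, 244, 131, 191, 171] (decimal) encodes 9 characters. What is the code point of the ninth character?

Offset 0: leading byte 0xF0 = 11110000 → 4-byte char #1 = F0 A3 BE 81.
Offset 4: leading byte 0xF2 = 11110010 → 4-byte char #2 = F2 A3 B1 B9.
Offset 8: leading byte 0xF2 = 11110010 → 4-byte char #3 = F2 AB 87 86.
Offset 12: leading byte 0xE1 = 11100001 → 3-byte char #4 = E1 82 A8.
Offset 15: leading byte 0xE2 = 11100010 → 3-byte char #5 = E2 82 B3.
Offset 18: leading byte 0xF0 = 11110000 → 4-byte char #6 = F0 9F 9A BF.
Offset 22: leading byte 0xD8 = 11011000 → 2-byte char #7 = D8 95.
Offset 24: leading byte 0xE3 = 11100011 → 3-byte char #8 = E3 82 B3.
Offset 27: leading byte 0xF4 = 11110100 → 4-byte char #9 = F4 83 BF AB.
Leading byte 0xF4 = 11110100 matches 11110xxx → 4-byte sequence.
Byte 1: 0xF4 = 11110100, payload 100 (3 bits).
Byte 2: 0x83 = 10000011 (10xxxxxx ✓), payload 000011.
Byte 3: 0xBF = 10111111 (10xxxxxx ✓), payload 111111.
Byte 4: 0xAB = 10101011 (10xxxxxx ✓), payload 101011.
Concatenate: 100000011111111101011 = 0x103FEB (21 bits → U+103FEB).

U+103FEB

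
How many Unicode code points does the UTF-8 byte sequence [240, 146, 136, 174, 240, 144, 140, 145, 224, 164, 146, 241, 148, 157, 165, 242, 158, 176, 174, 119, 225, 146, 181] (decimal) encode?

7

Byte at offset 0: 0xF0 = 11110000 → 4-byte char (#1). Advance 4.
Byte at offset 4: 0xF0 = 11110000 → 4-byte char (#2). Advance 4.
Byte at offset 8: 0xE0 = 11100000 → 3-byte char (#3). Advance 3.
Byte at offset 11: 0xF1 = 11110001 → 4-byte char (#4). Advance 4.
Byte at offset 15: 0xF2 = 11110010 → 4-byte char (#5). Advance 4.
Byte at offset 19: 0x77 = 01110111 → 1-byte char (#6). Advance 1.
Byte at offset 20: 0xE1 = 11100001 → 3-byte char (#7). Advance 3.
Reached end at offset 23 after 7 code points.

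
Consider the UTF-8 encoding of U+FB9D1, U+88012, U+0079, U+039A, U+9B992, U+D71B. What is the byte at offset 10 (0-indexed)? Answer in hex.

U+FB9D1 → 4-byte form F3 BB A7 91 at offsets 0–3.
U+88012 → 4-byte form F2 88 80 92 at offsets 4–7.
U+0079 → 1-byte form 79 at offsets 8–8.
U+039A → 2-byte form CE 9A at offsets 9–10.
Offset 10 falls in char 4's range; it's byte 2 of CE 9A = 0x9A.

0x9A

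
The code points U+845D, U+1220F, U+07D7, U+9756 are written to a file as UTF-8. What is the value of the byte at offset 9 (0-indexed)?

0xE9

U+845D → 3-byte form E8 91 9D at offsets 0–2.
U+1220F → 4-byte form F0 92 88 8F at offsets 3–6.
U+07D7 → 2-byte form DF 97 at offsets 7–8.
U+9756 → 3-byte form E9 9D 96 at offsets 9–11.
Offset 9 falls in char 4's range; it's byte 1 of E9 9D 96 = 0xE9.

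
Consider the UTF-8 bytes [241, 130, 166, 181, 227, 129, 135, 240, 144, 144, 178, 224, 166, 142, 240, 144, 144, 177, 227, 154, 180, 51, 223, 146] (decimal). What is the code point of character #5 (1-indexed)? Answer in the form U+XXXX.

Offset 0: leading byte 0xF1 = 11110001 → 4-byte char #1 = F1 82 A6 B5.
Offset 4: leading byte 0xE3 = 11100011 → 3-byte char #2 = E3 81 87.
Offset 7: leading byte 0xF0 = 11110000 → 4-byte char #3 = F0 90 90 B2.
Offset 11: leading byte 0xE0 = 11100000 → 3-byte char #4 = E0 A6 8E.
Offset 14: leading byte 0xF0 = 11110000 → 4-byte char #5 = F0 90 90 B1.
Leading byte 0xF0 = 11110000 matches 11110xxx → 4-byte sequence.
Byte 1: 0xF0 = 11110000, payload 000 (3 bits).
Byte 2: 0x90 = 10010000 (10xxxxxx ✓), payload 010000.
Byte 3: 0x90 = 10010000 (10xxxxxx ✓), payload 010000.
Byte 4: 0xB1 = 10110001 (10xxxxxx ✓), payload 110001.
Concatenate: 000010000010000110001 = 0x10431 (21 bits → U+10431).

U+10431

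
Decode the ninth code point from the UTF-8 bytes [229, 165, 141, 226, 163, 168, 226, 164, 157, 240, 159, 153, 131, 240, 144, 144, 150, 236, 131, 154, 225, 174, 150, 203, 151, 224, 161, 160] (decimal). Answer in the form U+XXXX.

Offset 0: leading byte 0xE5 = 11100101 → 3-byte char #1 = E5 A5 8D.
Offset 3: leading byte 0xE2 = 11100010 → 3-byte char #2 = E2 A3 A8.
Offset 6: leading byte 0xE2 = 11100010 → 3-byte char #3 = E2 A4 9D.
Offset 9: leading byte 0xF0 = 11110000 → 4-byte char #4 = F0 9F 99 83.
Offset 13: leading byte 0xF0 = 11110000 → 4-byte char #5 = F0 90 90 96.
Offset 17: leading byte 0xEC = 11101100 → 3-byte char #6 = EC 83 9A.
Offset 20: leading byte 0xE1 = 11100001 → 3-byte char #7 = E1 AE 96.
Offset 23: leading byte 0xCB = 11001011 → 2-byte char #8 = CB 97.
Offset 25: leading byte 0xE0 = 11100000 → 3-byte char #9 = E0 A1 A0.
Leading byte 0xE0 = 11100000 matches 1110xxxx → 3-byte sequence.
Byte 1: 0xE0 = 11100000, payload 0000 (4 bits).
Byte 2: 0xA1 = 10100001 (10xxxxxx ✓), payload 100001.
Byte 3: 0xA0 = 10100000 (10xxxxxx ✓), payload 100000.
Concatenate: 0000100001100000 = 0x860 (16 bits → U+0860).

U+0860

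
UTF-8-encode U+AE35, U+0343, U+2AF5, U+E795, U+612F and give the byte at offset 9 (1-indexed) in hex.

1-indexed offset 9 is 0-indexed offset 8.
U+AE35 → 3-byte form EA B8 B5 at offsets 0–2.
U+0343 → 2-byte form CD 83 at offsets 3–4.
U+2AF5 → 3-byte form E2 AB B5 at offsets 5–7.
U+E795 → 3-byte form EE 9E 95 at offsets 8–10.
Offset 8 falls in char 4's range; it's byte 1 of EE 9E 95 = 0xEE.

0xEE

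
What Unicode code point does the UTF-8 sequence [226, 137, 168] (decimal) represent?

Leading byte 0xE2 = 11100010 matches 1110xxxx → 3-byte sequence.
Byte 1: 0xE2 = 11100010, payload 0010 (4 bits).
Byte 2: 0x89 = 10001001 (10xxxxxx ✓), payload 001001.
Byte 3: 0xA8 = 10101000 (10xxxxxx ✓), payload 101000.
Concatenate: 0010001001101000 = 0x2268 (16 bits → U+2268).

U+2268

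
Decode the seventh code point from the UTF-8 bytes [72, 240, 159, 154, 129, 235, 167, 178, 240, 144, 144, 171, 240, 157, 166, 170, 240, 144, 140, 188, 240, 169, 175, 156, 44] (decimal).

Offset 0: leading byte 0x48 = 01001000 → 1-byte char #1 = 48.
Offset 1: leading byte 0xF0 = 11110000 → 4-byte char #2 = F0 9F 9A 81.
Offset 5: leading byte 0xEB = 11101011 → 3-byte char #3 = EB A7 B2.
Offset 8: leading byte 0xF0 = 11110000 → 4-byte char #4 = F0 90 90 AB.
Offset 12: leading byte 0xF0 = 11110000 → 4-byte char #5 = F0 9D A6 AA.
Offset 16: leading byte 0xF0 = 11110000 → 4-byte char #6 = F0 90 8C BC.
Offset 20: leading byte 0xF0 = 11110000 → 4-byte char #7 = F0 A9 AF 9C.
Leading byte 0xF0 = 11110000 matches 11110xxx → 4-byte sequence.
Byte 1: 0xF0 = 11110000, payload 000 (3 bits).
Byte 2: 0xA9 = 10101001 (10xxxxxx ✓), payload 101001.
Byte 3: 0xAF = 10101111 (10xxxxxx ✓), payload 101111.
Byte 4: 0x9C = 10011100 (10xxxxxx ✓), payload 011100.
Concatenate: 000101001101111011100 = 0x29BDC (21 bits → U+29BDC).

U+29BDC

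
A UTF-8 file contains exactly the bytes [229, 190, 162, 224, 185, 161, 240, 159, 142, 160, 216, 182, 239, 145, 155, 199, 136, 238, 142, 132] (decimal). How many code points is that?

Byte at offset 0: 0xE5 = 11100101 → 3-byte char (#1). Advance 3.
Byte at offset 3: 0xE0 = 11100000 → 3-byte char (#2). Advance 3.
Byte at offset 6: 0xF0 = 11110000 → 4-byte char (#3). Advance 4.
Byte at offset 10: 0xD8 = 11011000 → 2-byte char (#4). Advance 2.
Byte at offset 12: 0xEF = 11101111 → 3-byte char (#5). Advance 3.
Byte at offset 15: 0xC7 = 11000111 → 2-byte char (#6). Advance 2.
Byte at offset 17: 0xEE = 11101110 → 3-byte char (#7). Advance 3.
Reached end at offset 20 after 7 code points.

7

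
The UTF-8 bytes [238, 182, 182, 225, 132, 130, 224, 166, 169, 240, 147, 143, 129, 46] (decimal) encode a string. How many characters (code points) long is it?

5

Byte at offset 0: 0xEE = 11101110 → 3-byte char (#1). Advance 3.
Byte at offset 3: 0xE1 = 11100001 → 3-byte char (#2). Advance 3.
Byte at offset 6: 0xE0 = 11100000 → 3-byte char (#3). Advance 3.
Byte at offset 9: 0xF0 = 11110000 → 4-byte char (#4). Advance 4.
Byte at offset 13: 0x2E = 00101110 → 1-byte char (#5). Advance 1.
Reached end at offset 14 after 5 code points.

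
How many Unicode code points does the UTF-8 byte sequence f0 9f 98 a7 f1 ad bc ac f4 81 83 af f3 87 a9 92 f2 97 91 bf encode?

5

Byte at offset 0: 0xF0 = 11110000 → 4-byte char (#1). Advance 4.
Byte at offset 4: 0xF1 = 11110001 → 4-byte char (#2). Advance 4.
Byte at offset 8: 0xF4 = 11110100 → 4-byte char (#3). Advance 4.
Byte at offset 12: 0xF3 = 11110011 → 4-byte char (#4). Advance 4.
Byte at offset 16: 0xF2 = 11110010 → 4-byte char (#5). Advance 4.
Reached end at offset 20 after 5 code points.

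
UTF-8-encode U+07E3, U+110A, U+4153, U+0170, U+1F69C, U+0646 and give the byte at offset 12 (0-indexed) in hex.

0x9A

U+07E3 → 2-byte form DF A3 at offsets 0–1.
U+110A → 3-byte form E1 84 8A at offsets 2–4.
U+4153 → 3-byte form E4 85 93 at offsets 5–7.
U+0170 → 2-byte form C5 B0 at offsets 8–9.
U+1F69C → 4-byte form F0 9F 9A 9C at offsets 10–13.
Offset 12 falls in char 5's range; it's byte 3 of F0 9F 9A 9C = 0x9A.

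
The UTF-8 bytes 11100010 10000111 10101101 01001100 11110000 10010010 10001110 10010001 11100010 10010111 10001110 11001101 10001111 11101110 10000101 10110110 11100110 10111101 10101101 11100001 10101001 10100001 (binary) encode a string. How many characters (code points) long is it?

Byte at offset 0: 0xE2 = 11100010 → 3-byte char (#1). Advance 3.
Byte at offset 3: 0x4C = 01001100 → 1-byte char (#2). Advance 1.
Byte at offset 4: 0xF0 = 11110000 → 4-byte char (#3). Advance 4.
Byte at offset 8: 0xE2 = 11100010 → 3-byte char (#4). Advance 3.
Byte at offset 11: 0xCD = 11001101 → 2-byte char (#5). Advance 2.
Byte at offset 13: 0xEE = 11101110 → 3-byte char (#6). Advance 3.
Byte at offset 16: 0xE6 = 11100110 → 3-byte char (#7). Advance 3.
Byte at offset 19: 0xE1 = 11100001 → 3-byte char (#8). Advance 3.
Reached end at offset 22 after 8 code points.

8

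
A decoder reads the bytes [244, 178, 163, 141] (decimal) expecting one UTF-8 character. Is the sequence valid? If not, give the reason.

invalid (encodes a value above U+10FFFF)

Leading byte 0xF4 = 11110100 → 4-byte form.
Payload = 0x1328CD, which exceeds U+10FFFF, the maximum Unicode code point. (Leading bytes F5–FF, or F4 followed by ≥ 0x90, are invalid.)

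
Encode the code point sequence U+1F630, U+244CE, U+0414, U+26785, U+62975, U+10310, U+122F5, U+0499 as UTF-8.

F0 9F 98 B0 F0 A4 93 8E D0 94 F0 A6 9E 85 F1 A2 A5 B5 F0 90 8C 90 F0 92 8B B5 D2 99

U+1F630: 4-byte form → F0 9F 98 B0.
U+244CE: 4-byte form → F0 A4 93 8E.
U+0414: 2-byte form → D0 94.
U+26785: 4-byte form → F0 A6 9E 85.
U+62975: 4-byte form → F1 A2 A5 B5.
U+10310: 4-byte form → F0 90 8C 90.
U+122F5: 4-byte form → F0 92 8B B5.
U+0499: 2-byte form → D2 99.
Concatenated (28 bytes): F0 9F 98 B0 F0 A4 93 8E D0 94 F0 A6 9E 85 F1 A2 A5 B5 F0 90 8C 90 F0 92 8B B5 D2 99.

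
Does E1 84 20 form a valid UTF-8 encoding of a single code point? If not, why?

Leading byte 0xE1 = 11100001 → 3-byte form.
Byte 3 is 0x20 = 00100000, which is not 10xxxxxx — expected a continuation byte.

invalid (non-continuation byte where continuation expected)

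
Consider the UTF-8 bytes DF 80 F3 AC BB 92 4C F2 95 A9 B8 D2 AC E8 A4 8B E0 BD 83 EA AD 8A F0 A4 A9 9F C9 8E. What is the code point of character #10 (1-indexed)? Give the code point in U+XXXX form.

U+024E

Offset 0: leading byte 0xDF = 11011111 → 2-byte char #1 = DF 80.
Offset 2: leading byte 0xF3 = 11110011 → 4-byte char #2 = F3 AC BB 92.
Offset 6: leading byte 0x4C = 01001100 → 1-byte char #3 = 4C.
Offset 7: leading byte 0xF2 = 11110010 → 4-byte char #4 = F2 95 A9 B8.
Offset 11: leading byte 0xD2 = 11010010 → 2-byte char #5 = D2 AC.
Offset 13: leading byte 0xE8 = 11101000 → 3-byte char #6 = E8 A4 8B.
Offset 16: leading byte 0xE0 = 11100000 → 3-byte char #7 = E0 BD 83.
Offset 19: leading byte 0xEA = 11101010 → 3-byte char #8 = EA AD 8A.
Offset 22: leading byte 0xF0 = 11110000 → 4-byte char #9 = F0 A4 A9 9F.
Offset 26: leading byte 0xC9 = 11001001 → 2-byte char #10 = C9 8E.
Leading byte 0xC9 = 11001001 matches 110xxxxx → 2-byte sequence.
Byte 1: 0xC9 = 11001001, payload 01001 (5 bits).
Byte 2: 0x8E = 10001110 (10xxxxxx ✓), payload 001110.
Concatenate: 01001001110 = 0x24E (11 bits → U+024E).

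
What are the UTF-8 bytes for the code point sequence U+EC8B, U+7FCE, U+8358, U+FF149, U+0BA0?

EE B2 8B E7 BF 8E E8 8D 98 F3 BF 85 89 E0 AE A0

U+EC8B: 3-byte form → EE B2 8B.
U+7FCE: 3-byte form → E7 BF 8E.
U+8358: 3-byte form → E8 8D 98.
U+FF149: 4-byte form → F3 BF 85 89.
U+0BA0: 3-byte form → E0 AE A0.
Concatenated (16 bytes): EE B2 8B E7 BF 8E E8 8D 98 F3 BF 85 89 E0 AE A0.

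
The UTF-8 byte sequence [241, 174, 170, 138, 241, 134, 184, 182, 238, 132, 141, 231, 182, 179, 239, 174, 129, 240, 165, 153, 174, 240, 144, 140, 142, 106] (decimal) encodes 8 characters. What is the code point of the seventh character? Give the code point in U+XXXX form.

Offset 0: leading byte 0xF1 = 11110001 → 4-byte char #1 = F1 AE AA 8A.
Offset 4: leading byte 0xF1 = 11110001 → 4-byte char #2 = F1 86 B8 B6.
Offset 8: leading byte 0xEE = 11101110 → 3-byte char #3 = EE 84 8D.
Offset 11: leading byte 0xE7 = 11100111 → 3-byte char #4 = E7 B6 B3.
Offset 14: leading byte 0xEF = 11101111 → 3-byte char #5 = EF AE 81.
Offset 17: leading byte 0xF0 = 11110000 → 4-byte char #6 = F0 A5 99 AE.
Offset 21: leading byte 0xF0 = 11110000 → 4-byte char #7 = F0 90 8C 8E.
Leading byte 0xF0 = 11110000 matches 11110xxx → 4-byte sequence.
Byte 1: 0xF0 = 11110000, payload 000 (3 bits).
Byte 2: 0x90 = 10010000 (10xxxxxx ✓), payload 010000.
Byte 3: 0x8C = 10001100 (10xxxxxx ✓), payload 001100.
Byte 4: 0x8E = 10001110 (10xxxxxx ✓), payload 001110.
Concatenate: 000010000001100001110 = 0x1030E (21 bits → U+1030E).

U+1030E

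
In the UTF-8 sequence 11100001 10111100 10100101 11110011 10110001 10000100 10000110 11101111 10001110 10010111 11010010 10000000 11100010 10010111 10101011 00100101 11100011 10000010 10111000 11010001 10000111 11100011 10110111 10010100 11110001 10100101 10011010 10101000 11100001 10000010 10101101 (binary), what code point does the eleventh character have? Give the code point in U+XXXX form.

Offset 0: leading byte 0xE1 = 11100001 → 3-byte char #1 = E1 BC A5.
Offset 3: leading byte 0xF3 = 11110011 → 4-byte char #2 = F3 B1 84 86.
Offset 7: leading byte 0xEF = 11101111 → 3-byte char #3 = EF 8E 97.
Offset 10: leading byte 0xD2 = 11010010 → 2-byte char #4 = D2 80.
Offset 12: leading byte 0xE2 = 11100010 → 3-byte char #5 = E2 97 AB.
Offset 15: leading byte 0x25 = 00100101 → 1-byte char #6 = 25.
Offset 16: leading byte 0xE3 = 11100011 → 3-byte char #7 = E3 82 B8.
Offset 19: leading byte 0xD1 = 11010001 → 2-byte char #8 = D1 87.
Offset 21: leading byte 0xE3 = 11100011 → 3-byte char #9 = E3 B7 94.
Offset 24: leading byte 0xF1 = 11110001 → 4-byte char #10 = F1 A5 9A A8.
Offset 28: leading byte 0xE1 = 11100001 → 3-byte char #11 = E1 82 AD.
Leading byte 0xE1 = 11100001 matches 1110xxxx → 3-byte sequence.
Byte 1: 0xE1 = 11100001, payload 0001 (4 bits).
Byte 2: 0x82 = 10000010 (10xxxxxx ✓), payload 000010.
Byte 3: 0xAD = 10101101 (10xxxxxx ✓), payload 101101.
Concatenate: 0001000010101101 = 0x10AD (16 bits → U+10AD).

U+10AD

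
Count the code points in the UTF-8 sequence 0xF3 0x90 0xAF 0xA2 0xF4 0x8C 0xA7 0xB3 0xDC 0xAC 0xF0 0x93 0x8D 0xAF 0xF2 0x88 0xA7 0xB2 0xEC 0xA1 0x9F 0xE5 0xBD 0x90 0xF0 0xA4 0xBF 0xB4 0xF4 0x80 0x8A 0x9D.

9

Byte at offset 0: 0xF3 = 11110011 → 4-byte char (#1). Advance 4.
Byte at offset 4: 0xF4 = 11110100 → 4-byte char (#2). Advance 4.
Byte at offset 8: 0xDC = 11011100 → 2-byte char (#3). Advance 2.
Byte at offset 10: 0xF0 = 11110000 → 4-byte char (#4). Advance 4.
Byte at offset 14: 0xF2 = 11110010 → 4-byte char (#5). Advance 4.
Byte at offset 18: 0xEC = 11101100 → 3-byte char (#6). Advance 3.
Byte at offset 21: 0xE5 = 11100101 → 3-byte char (#7). Advance 3.
Byte at offset 24: 0xF0 = 11110000 → 4-byte char (#8). Advance 4.
Byte at offset 28: 0xF4 = 11110100 → 4-byte char (#9). Advance 4.
Reached end at offset 32 after 9 code points.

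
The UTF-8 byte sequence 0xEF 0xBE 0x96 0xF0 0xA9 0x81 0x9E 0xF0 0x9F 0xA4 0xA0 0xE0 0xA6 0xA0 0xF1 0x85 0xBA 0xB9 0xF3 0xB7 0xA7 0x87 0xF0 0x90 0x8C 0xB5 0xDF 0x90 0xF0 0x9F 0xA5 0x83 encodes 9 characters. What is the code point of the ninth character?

U+1F943

Offset 0: leading byte 0xEF = 11101111 → 3-byte char #1 = EF BE 96.
Offset 3: leading byte 0xF0 = 11110000 → 4-byte char #2 = F0 A9 81 9E.
Offset 7: leading byte 0xF0 = 11110000 → 4-byte char #3 = F0 9F A4 A0.
Offset 11: leading byte 0xE0 = 11100000 → 3-byte char #4 = E0 A6 A0.
Offset 14: leading byte 0xF1 = 11110001 → 4-byte char #5 = F1 85 BA B9.
Offset 18: leading byte 0xF3 = 11110011 → 4-byte char #6 = F3 B7 A7 87.
Offset 22: leading byte 0xF0 = 11110000 → 4-byte char #7 = F0 90 8C B5.
Offset 26: leading byte 0xDF = 11011111 → 2-byte char #8 = DF 90.
Offset 28: leading byte 0xF0 = 11110000 → 4-byte char #9 = F0 9F A5 83.
Leading byte 0xF0 = 11110000 matches 11110xxx → 4-byte sequence.
Byte 1: 0xF0 = 11110000, payload 000 (3 bits).
Byte 2: 0x9F = 10011111 (10xxxxxx ✓), payload 011111.
Byte 3: 0xA5 = 10100101 (10xxxxxx ✓), payload 100101.
Byte 4: 0x83 = 10000011 (10xxxxxx ✓), payload 000011.
Concatenate: 000011111100101000011 = 0x1F943 (21 bits → U+1F943).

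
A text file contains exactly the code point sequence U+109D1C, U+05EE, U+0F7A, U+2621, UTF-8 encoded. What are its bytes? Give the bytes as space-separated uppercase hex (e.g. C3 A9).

U+109D1C: 4-byte form → F4 89 B4 9C.
U+05EE: 2-byte form → D7 AE.
U+0F7A: 3-byte form → E0 BD BA.
U+2621: 3-byte form → E2 98 A1.
Concatenated (12 bytes): F4 89 B4 9C D7 AE E0 BD BA E2 98 A1.

F4 89 B4 9C D7 AE E0 BD BA E2 98 A1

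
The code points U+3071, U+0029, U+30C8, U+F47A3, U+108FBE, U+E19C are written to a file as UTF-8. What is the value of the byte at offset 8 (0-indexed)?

0xB4

U+3071 → 3-byte form E3 81 B1 at offsets 0–2.
U+0029 → 1-byte form 29 at offsets 3–3.
U+30C8 → 3-byte form E3 83 88 at offsets 4–6.
U+F47A3 → 4-byte form F3 B4 9E A3 at offsets 7–10.
Offset 8 falls in char 4's range; it's byte 2 of F3 B4 9E A3 = 0xB4.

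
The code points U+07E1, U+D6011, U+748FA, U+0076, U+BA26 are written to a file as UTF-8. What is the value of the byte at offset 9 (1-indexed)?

0xA3

1-indexed offset 9 is 0-indexed offset 8.
U+07E1 → 2-byte form DF A1 at offsets 0–1.
U+D6011 → 4-byte form F3 96 80 91 at offsets 2–5.
U+748FA → 4-byte form F1 B4 A3 BA at offsets 6–9.
Offset 8 falls in char 3's range; it's byte 3 of F1 B4 A3 BA = 0xA3.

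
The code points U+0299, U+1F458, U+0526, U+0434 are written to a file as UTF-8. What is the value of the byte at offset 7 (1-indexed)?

0xD4

1-indexed offset 7 is 0-indexed offset 6.
U+0299 → 2-byte form CA 99 at offsets 0–1.
U+1F458 → 4-byte form F0 9F 91 98 at offsets 2–5.
U+0526 → 2-byte form D4 A6 at offsets 6–7.
Offset 6 falls in char 3's range; it's byte 1 of D4 A6 = 0xD4.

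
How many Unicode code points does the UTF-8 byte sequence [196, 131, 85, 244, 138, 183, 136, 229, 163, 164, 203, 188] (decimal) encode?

Byte at offset 0: 0xC4 = 11000100 → 2-byte char (#1). Advance 2.
Byte at offset 2: 0x55 = 01010101 → 1-byte char (#2). Advance 1.
Byte at offset 3: 0xF4 = 11110100 → 4-byte char (#3). Advance 4.
Byte at offset 7: 0xE5 = 11100101 → 3-byte char (#4). Advance 3.
Byte at offset 10: 0xCB = 11001011 → 2-byte char (#5). Advance 2.
Reached end at offset 12 after 5 code points.

5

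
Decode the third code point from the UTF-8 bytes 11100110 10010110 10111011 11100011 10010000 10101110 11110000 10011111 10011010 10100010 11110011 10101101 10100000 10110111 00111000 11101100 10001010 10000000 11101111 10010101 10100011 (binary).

U+1F6A2

Offset 0: leading byte 0xE6 = 11100110 → 3-byte char #1 = E6 96 BB.
Offset 3: leading byte 0xE3 = 11100011 → 3-byte char #2 = E3 90 AE.
Offset 6: leading byte 0xF0 = 11110000 → 4-byte char #3 = F0 9F 9A A2.
Leading byte 0xF0 = 11110000 matches 11110xxx → 4-byte sequence.
Byte 1: 0xF0 = 11110000, payload 000 (3 bits).
Byte 2: 0x9F = 10011111 (10xxxxxx ✓), payload 011111.
Byte 3: 0x9A = 10011010 (10xxxxxx ✓), payload 011010.
Byte 4: 0xA2 = 10100010 (10xxxxxx ✓), payload 100010.
Concatenate: 000011111011010100010 = 0x1F6A2 (21 bits → U+1F6A2).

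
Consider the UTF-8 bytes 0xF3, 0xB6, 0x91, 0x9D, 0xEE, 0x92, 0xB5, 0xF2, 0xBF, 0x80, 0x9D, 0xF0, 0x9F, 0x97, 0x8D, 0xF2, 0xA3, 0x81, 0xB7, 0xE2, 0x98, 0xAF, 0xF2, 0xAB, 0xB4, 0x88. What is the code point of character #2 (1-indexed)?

Offset 0: leading byte 0xF3 = 11110011 → 4-byte char #1 = F3 B6 91 9D.
Offset 4: leading byte 0xEE = 11101110 → 3-byte char #2 = EE 92 B5.
Leading byte 0xEE = 11101110 matches 1110xxxx → 3-byte sequence.
Byte 1: 0xEE = 11101110, payload 1110 (4 bits).
Byte 2: 0x92 = 10010010 (10xxxxxx ✓), payload 010010.
Byte 3: 0xB5 = 10110101 (10xxxxxx ✓), payload 110101.
Concatenate: 1110010010110101 = 0xE4B5 (16 bits → U+E4B5).

U+E4B5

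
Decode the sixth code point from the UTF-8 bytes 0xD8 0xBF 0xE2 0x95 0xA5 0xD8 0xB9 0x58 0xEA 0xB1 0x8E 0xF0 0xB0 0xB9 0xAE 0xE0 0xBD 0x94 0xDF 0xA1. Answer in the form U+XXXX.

Offset 0: leading byte 0xD8 = 11011000 → 2-byte char #1 = D8 BF.
Offset 2: leading byte 0xE2 = 11100010 → 3-byte char #2 = E2 95 A5.
Offset 5: leading byte 0xD8 = 11011000 → 2-byte char #3 = D8 B9.
Offset 7: leading byte 0x58 = 01011000 → 1-byte char #4 = 58.
Offset 8: leading byte 0xEA = 11101010 → 3-byte char #5 = EA B1 8E.
Offset 11: leading byte 0xF0 = 11110000 → 4-byte char #6 = F0 B0 B9 AE.
Leading byte 0xF0 = 11110000 matches 11110xxx → 4-byte sequence.
Byte 1: 0xF0 = 11110000, payload 000 (3 bits).
Byte 2: 0xB0 = 10110000 (10xxxxxx ✓), payload 110000.
Byte 3: 0xB9 = 10111001 (10xxxxxx ✓), payload 111001.
Byte 4: 0xAE = 10101110 (10xxxxxx ✓), payload 101110.
Concatenate: 000110000111001101110 = 0x30E6E (21 bits → U+30E6E).

U+30E6E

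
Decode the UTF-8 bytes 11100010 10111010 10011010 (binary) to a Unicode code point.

Leading byte 0xE2 = 11100010 matches 1110xxxx → 3-byte sequence.
Byte 1: 0xE2 = 11100010, payload 0010 (4 bits).
Byte 2: 0xBA = 10111010 (10xxxxxx ✓), payload 111010.
Byte 3: 0x9A = 10011010 (10xxxxxx ✓), payload 011010.
Concatenate: 0010111010011010 = 0x2E9A (16 bits → U+2E9A).

U+2E9A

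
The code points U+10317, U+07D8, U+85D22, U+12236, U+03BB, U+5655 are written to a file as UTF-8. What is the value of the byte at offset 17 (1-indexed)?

0xE5

1-indexed offset 17 is 0-indexed offset 16.
U+10317 → 4-byte form F0 90 8C 97 at offsets 0–3.
U+07D8 → 2-byte form DF 98 at offsets 4–5.
U+85D22 → 4-byte form F2 85 B4 A2 at offsets 6–9.
U+12236 → 4-byte form F0 92 88 B6 at offsets 10–13.
U+03BB → 2-byte form CE BB at offsets 14–15.
U+5655 → 3-byte form E5 99 95 at offsets 16–18.
Offset 16 falls in char 6's range; it's byte 1 of E5 99 95 = 0xE5.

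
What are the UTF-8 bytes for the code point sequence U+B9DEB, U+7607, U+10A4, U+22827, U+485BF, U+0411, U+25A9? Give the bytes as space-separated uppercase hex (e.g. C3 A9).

U+B9DEB: 4-byte form → F2 B9 B7 AB.
U+7607: 3-byte form → E7 98 87.
U+10A4: 3-byte form → E1 82 A4.
U+22827: 4-byte form → F0 A2 A0 A7.
U+485BF: 4-byte form → F1 88 96 BF.
U+0411: 2-byte form → D0 91.
U+25A9: 3-byte form → E2 96 A9.
Concatenated (23 bytes): F2 B9 B7 AB E7 98 87 E1 82 A4 F0 A2 A0 A7 F1 88 96 BF D0 91 E2 96 A9.

F2 B9 B7 AB E7 98 87 E1 82 A4 F0 A2 A0 A7 F1 88 96 BF D0 91 E2 96 A9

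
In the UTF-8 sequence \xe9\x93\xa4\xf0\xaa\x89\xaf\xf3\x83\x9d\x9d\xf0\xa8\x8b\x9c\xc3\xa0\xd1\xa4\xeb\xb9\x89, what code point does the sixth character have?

Offset 0: leading byte 0xE9 = 11101001 → 3-byte char #1 = E9 93 A4.
Offset 3: leading byte 0xF0 = 11110000 → 4-byte char #2 = F0 AA 89 AF.
Offset 7: leading byte 0xF3 = 11110011 → 4-byte char #3 = F3 83 9D 9D.
Offset 11: leading byte 0xF0 = 11110000 → 4-byte char #4 = F0 A8 8B 9C.
Offset 15: leading byte 0xC3 = 11000011 → 2-byte char #5 = C3 A0.
Offset 17: leading byte 0xD1 = 11010001 → 2-byte char #6 = D1 A4.
Leading byte 0xD1 = 11010001 matches 110xxxxx → 2-byte sequence.
Byte 1: 0xD1 = 11010001, payload 10001 (5 bits).
Byte 2: 0xA4 = 10100100 (10xxxxxx ✓), payload 100100.
Concatenate: 10001100100 = 0x464 (11 bits → U+0464).

U+0464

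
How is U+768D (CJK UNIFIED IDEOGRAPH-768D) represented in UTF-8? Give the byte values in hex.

U+768D = 0x768D = 30349 decimal. In range U+0800–U+FFFF → 3-byte form: 1110xxxx 10xxxxxx 10xxxxxx.
Binary (16 bits): 0111011010001101.
Split 4+6+6: 0111 | 011010 | 001101.
Byte 1: 11100111 = 0xE7.
Byte 2: 10011010 = 0x9A.
Byte 3: 10001101 = 0x8D.

E7 9A 8D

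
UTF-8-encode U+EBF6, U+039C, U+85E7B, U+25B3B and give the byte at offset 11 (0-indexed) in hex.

U+EBF6 → 3-byte form EE AF B6 at offsets 0–2.
U+039C → 2-byte form CE 9C at offsets 3–4.
U+85E7B → 4-byte form F2 85 B9 BB at offsets 5–8.
U+25B3B → 4-byte form F0 A5 AC BB at offsets 9–12.
Offset 11 falls in char 4's range; it's byte 3 of F0 A5 AC BB = 0xAC.

0xAC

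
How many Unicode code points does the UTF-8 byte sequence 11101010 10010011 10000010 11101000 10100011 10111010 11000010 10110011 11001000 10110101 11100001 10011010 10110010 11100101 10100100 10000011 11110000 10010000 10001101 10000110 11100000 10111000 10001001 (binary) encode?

8

Byte at offset 0: 0xEA = 11101010 → 3-byte char (#1). Advance 3.
Byte at offset 3: 0xE8 = 11101000 → 3-byte char (#2). Advance 3.
Byte at offset 6: 0xC2 = 11000010 → 2-byte char (#3). Advance 2.
Byte at offset 8: 0xC8 = 11001000 → 2-byte char (#4). Advance 2.
Byte at offset 10: 0xE1 = 11100001 → 3-byte char (#5). Advance 3.
Byte at offset 13: 0xE5 = 11100101 → 3-byte char (#6). Advance 3.
Byte at offset 16: 0xF0 = 11110000 → 4-byte char (#7). Advance 4.
Byte at offset 20: 0xE0 = 11100000 → 3-byte char (#8). Advance 3.
Reached end at offset 23 after 8 code points.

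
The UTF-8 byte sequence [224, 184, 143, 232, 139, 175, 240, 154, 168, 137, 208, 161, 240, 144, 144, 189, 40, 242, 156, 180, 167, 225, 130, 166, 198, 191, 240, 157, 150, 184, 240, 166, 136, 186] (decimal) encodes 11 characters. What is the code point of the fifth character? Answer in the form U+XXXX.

Offset 0: leading byte 0xE0 = 11100000 → 3-byte char #1 = E0 B8 8F.
Offset 3: leading byte 0xE8 = 11101000 → 3-byte char #2 = E8 8B AF.
Offset 6: leading byte 0xF0 = 11110000 → 4-byte char #3 = F0 9A A8 89.
Offset 10: leading byte 0xD0 = 11010000 → 2-byte char #4 = D0 A1.
Offset 12: leading byte 0xF0 = 11110000 → 4-byte char #5 = F0 90 90 BD.
Leading byte 0xF0 = 11110000 matches 11110xxx → 4-byte sequence.
Byte 1: 0xF0 = 11110000, payload 000 (3 bits).
Byte 2: 0x90 = 10010000 (10xxxxxx ✓), payload 010000.
Byte 3: 0x90 = 10010000 (10xxxxxx ✓), payload 010000.
Byte 4: 0xBD = 10111101 (10xxxxxx ✓), payload 111101.
Concatenate: 000010000010000111101 = 0x1043D (21 bits → U+1043D).

U+1043D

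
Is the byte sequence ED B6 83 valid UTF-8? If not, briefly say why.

Structurally a 3-byte sequence; payload = 0xDD83.
But 0xDD83 is in U+D800–U+DFFF, the surrogate range. Surrogates are not Unicode scalar values and are forbidden in UTF-8.

invalid (encodes a surrogate (U+D800–U+DFFF))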